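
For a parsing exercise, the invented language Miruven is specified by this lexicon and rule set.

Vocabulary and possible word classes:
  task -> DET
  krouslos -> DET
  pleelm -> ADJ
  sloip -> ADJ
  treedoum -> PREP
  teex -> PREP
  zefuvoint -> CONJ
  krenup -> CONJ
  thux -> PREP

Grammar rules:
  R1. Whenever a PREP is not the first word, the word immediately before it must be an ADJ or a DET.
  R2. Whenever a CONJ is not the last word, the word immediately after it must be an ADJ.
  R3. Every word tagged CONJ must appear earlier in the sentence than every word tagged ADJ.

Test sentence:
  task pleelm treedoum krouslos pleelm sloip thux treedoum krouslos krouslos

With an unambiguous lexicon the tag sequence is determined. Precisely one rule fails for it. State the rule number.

Fixed tagging: DET ADJ PREP DET ADJ ADJ PREP PREP DET DET.
Applying the rules: R1 fails, R2 ok, R3 ok.
Only rule 1 fails.

1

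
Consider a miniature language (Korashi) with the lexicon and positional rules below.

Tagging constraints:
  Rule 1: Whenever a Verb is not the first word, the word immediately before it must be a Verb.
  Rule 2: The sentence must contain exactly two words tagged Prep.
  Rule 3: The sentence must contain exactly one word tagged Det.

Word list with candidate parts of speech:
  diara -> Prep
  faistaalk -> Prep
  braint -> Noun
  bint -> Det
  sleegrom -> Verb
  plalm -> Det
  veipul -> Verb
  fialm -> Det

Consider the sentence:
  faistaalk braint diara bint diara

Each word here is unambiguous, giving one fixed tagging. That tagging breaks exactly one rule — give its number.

Fixed tagging: Prep Noun Prep Det Prep.
Applying the rules: R1 pass, R2 fail, R3 pass.
Only rule 2 fails.

2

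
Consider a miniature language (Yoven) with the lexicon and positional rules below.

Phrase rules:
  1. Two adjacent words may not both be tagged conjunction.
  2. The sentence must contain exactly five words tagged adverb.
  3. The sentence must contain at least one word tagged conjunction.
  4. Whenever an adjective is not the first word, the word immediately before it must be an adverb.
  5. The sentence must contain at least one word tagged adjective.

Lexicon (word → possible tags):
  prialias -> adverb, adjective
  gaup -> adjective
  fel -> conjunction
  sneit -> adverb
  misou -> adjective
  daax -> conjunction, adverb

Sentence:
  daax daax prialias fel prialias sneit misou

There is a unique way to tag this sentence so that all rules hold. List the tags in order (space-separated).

adverb adverb adverb conjunction adverb adverb adjective

Candidates per position — 1:daax {conjunction,adverb}; 2:daax {conjunction,adverb}; 3:prialias {adverb,adjective}; 4:fel {conjunction}; 5:prialias {adverb,adjective}; 6:sneit {adverb}; 7:misou {adjective}.
Word 1 cannot be conjunction — rule 2 would then fail for every completion. It is adverb.
Word 2 cannot be conjunction — rule 2 would then fail for every completion. It is adverb.
Word 3 cannot be adjective — rule 2 would then fail for every completion. It is adverb.
Word 5 cannot be adjective — rule 2 would then fail for every completion. It is adverb.
That leaves exactly one tagging: adverb adverb adverb conjunction adverb adverb adjective.
Checking: rule 1 holds; rule 2 holds; rule 3 holds; rule 4 holds; rule 5 holds.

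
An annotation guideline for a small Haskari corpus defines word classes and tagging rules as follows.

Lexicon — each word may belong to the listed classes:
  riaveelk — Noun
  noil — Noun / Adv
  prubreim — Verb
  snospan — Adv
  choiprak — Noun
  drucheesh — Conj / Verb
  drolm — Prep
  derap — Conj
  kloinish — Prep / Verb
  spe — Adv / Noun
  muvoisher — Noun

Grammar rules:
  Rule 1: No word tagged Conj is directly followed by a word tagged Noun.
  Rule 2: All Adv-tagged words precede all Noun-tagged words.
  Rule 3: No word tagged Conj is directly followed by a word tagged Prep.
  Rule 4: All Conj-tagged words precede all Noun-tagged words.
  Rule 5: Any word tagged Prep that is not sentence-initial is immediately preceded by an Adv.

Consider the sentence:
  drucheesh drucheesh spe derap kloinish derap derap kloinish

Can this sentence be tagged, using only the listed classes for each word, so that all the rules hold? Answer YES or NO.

Candidates per position — 1:drucheesh {Conj,Verb}; 2:drucheesh {Conj,Verb}; 3:spe {Adv,Noun}; 4:derap {Conj}; 5:kloinish {Prep,Verb}; 6:derap {Conj}; 7:derap {Conj}; 8:kloinish {Prep,Verb}.
One satisfying assignment: Conj Conj Adv Conj Verb Conj Conj Verb.
Check: rule 1 holds; rule 2 holds; rule 3 holds; rule 4 holds; rule 5 holds.

YES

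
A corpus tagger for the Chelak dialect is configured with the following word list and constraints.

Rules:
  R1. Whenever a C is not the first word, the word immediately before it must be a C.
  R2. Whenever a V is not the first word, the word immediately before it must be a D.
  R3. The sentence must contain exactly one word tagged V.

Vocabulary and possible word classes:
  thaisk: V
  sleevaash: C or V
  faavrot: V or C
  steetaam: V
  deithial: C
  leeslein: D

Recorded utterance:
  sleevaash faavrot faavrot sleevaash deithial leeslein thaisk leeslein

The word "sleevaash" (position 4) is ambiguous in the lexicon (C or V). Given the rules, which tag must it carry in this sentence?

C

Candidates per position — 1:sleevaash {C,V}; 2:faavrot {V,C}; 3:faavrot {V,C}; 4:sleevaash {C,V}; 5:deithial {C}; 6:leeslein {D}; 7:thaisk {V}; 8:leeslein {D}.
Word 1 cannot be V — rule 1 would then fail for every completion. It is C.
Word 2 cannot be V — rule 1 would then fail for every completion. It is C.
Word 3 cannot be V — rule 1 would then fail for every completion. It is C.
Word 4 cannot be V — rule 1 would then fail for every completion. It is C.
That leaves exactly one tagging: C C C C C D V D.
Check: rule 1 holds; rule 2 holds; rule 3 holds.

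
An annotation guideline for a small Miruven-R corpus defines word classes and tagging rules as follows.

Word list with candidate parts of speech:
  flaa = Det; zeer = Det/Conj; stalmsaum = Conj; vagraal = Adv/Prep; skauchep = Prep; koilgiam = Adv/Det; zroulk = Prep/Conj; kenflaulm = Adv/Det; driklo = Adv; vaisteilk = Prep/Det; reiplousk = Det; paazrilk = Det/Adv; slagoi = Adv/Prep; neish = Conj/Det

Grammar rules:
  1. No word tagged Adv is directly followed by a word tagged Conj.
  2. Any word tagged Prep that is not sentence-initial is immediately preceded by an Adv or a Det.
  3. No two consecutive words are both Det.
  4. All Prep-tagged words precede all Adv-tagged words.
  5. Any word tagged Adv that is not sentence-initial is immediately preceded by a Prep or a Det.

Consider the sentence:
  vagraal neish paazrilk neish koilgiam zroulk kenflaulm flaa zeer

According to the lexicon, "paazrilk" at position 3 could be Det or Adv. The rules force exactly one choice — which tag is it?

Candidates per position — 1:vagraal {Adv,Prep}; 2:neish {Conj,Det}; 3:paazrilk {Det,Adv}; 4:neish {Conj,Det}; 5:koilgiam {Adv,Det}; 6:zroulk {Prep,Conj}; 7:kenflaulm {Adv,Det}; 8:flaa {Det}; 9:zeer {Det,Conj}.
Position 7: Det is ruled out by rule 3; that leaves Adv.
Position 9: Det is ruled out by rule 3; that leaves Conj.
Position 6: Conj is ruled out by rule 5; that leaves Prep.
Position 1: Adv is ruled out by rule 4; that leaves Prep.
Position 3: Adv is ruled out by rule 4; that leaves Det.
Position 4: Det is ruled out by rule 3; that leaves Conj.
Position 5: Adv is ruled out by rule 4; that leaves Det.
Position 2: Det is ruled out by rule 3; that leaves Conj.
The unique satisfying tagging is: Prep Conj Det Conj Det Prep Adv Det Conj.
Verifying each rule — rule 1 holds; rule 2 holds; rule 3 holds; rule 4 holds; rule 5 holds.

Det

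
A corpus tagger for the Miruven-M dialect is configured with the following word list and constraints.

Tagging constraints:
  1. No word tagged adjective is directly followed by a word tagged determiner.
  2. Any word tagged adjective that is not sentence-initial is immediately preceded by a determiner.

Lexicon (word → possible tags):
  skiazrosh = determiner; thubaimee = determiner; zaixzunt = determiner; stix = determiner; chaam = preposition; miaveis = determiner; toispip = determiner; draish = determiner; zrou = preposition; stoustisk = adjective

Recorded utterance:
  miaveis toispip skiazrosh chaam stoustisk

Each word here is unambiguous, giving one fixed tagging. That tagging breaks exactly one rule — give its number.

2

Fixed tagging: determiner determiner determiner preposition adjective.
Rule check: R1 pass, R2 fail.
Only rule 2 fails.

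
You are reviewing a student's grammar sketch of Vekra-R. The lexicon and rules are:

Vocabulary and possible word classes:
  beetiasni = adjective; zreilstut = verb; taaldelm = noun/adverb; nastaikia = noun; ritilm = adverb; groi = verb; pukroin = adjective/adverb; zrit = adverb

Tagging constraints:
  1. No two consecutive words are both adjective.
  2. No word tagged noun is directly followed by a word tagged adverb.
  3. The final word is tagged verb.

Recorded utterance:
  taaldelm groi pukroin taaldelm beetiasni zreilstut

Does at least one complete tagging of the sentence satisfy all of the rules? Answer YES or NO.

YES

Candidates per position — 1:taaldelm {noun,adverb}; 2:groi {verb}; 3:pukroin {adjective,adverb}; 4:taaldelm {noun,adverb}; 5:beetiasni {adjective}; 6:zreilstut {verb}.
One satisfying assignment: adverb verb adverb noun adjective verb.
Verifying each rule — rule 1 satisfied; rule 2 satisfied; rule 3 satisfied.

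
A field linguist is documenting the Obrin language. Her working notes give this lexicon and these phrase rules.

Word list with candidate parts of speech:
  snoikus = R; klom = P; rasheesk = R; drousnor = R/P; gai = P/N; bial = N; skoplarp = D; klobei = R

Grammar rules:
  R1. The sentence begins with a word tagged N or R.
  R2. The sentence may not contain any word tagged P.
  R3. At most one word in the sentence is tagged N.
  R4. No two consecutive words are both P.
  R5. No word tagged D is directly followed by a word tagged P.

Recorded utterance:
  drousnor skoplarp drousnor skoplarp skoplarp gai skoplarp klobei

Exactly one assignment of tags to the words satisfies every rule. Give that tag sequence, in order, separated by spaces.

R D R D D N D R

Candidates per position — 1:drousnor {R,P}; 2:skoplarp {D}; 3:drousnor {R,P}; 4:skoplarp {D}; 5:skoplarp {D}; 6:gai {P,N}; 7:skoplarp {D}; 8:klobei {R}.
Position 1: P is ruled out by rule 1; that leaves R.
Position 3: P is ruled out by rule 2; that leaves R.
Position 6: P is ruled out by rule 2; that leaves N.
That leaves exactly one tagging: R D R D D N D R.
Check: rule 1 ✓; rule 2 ✓; rule 3 ✓; rule 4 ✓; rule 5 ✓.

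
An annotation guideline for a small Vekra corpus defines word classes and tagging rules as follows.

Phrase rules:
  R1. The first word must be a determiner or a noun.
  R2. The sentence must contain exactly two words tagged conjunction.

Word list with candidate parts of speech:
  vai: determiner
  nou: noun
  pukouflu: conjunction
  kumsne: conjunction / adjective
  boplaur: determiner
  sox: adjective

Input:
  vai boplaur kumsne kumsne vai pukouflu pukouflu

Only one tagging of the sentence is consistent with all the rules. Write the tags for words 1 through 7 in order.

Candidates per position — 1:vai {determiner}; 2:boplaur {determiner}; 3:kumsne {conjunction,adjective}; 4:kumsne {conjunction,adjective}; 5:vai {determiner}; 6:pukouflu {conjunction}; 7:pukouflu {conjunction}.
At position 3, choosing conjunction makes rule 2 impossible to satisfy; hence adjective.
At position 4, choosing conjunction makes rule 2 impossible to satisfy; hence adjective.
The unique satisfying tagging is: determiner determiner adjective adjective determiner conjunction conjunction.
Checking: rule 1 ✓; rule 2 ✓.

determiner determiner adjective adjective determiner conjunction conjunction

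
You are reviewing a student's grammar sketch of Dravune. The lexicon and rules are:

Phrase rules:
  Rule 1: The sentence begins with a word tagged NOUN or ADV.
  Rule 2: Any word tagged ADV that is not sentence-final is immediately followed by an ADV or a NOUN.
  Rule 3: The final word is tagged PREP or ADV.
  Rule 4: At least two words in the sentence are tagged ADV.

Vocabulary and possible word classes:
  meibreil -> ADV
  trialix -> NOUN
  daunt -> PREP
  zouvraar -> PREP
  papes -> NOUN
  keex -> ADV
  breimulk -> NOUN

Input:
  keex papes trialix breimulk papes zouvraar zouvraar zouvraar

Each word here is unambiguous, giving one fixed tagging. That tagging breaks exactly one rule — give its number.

Fixed tagging: ADV NOUN NOUN NOUN NOUN PREP PREP PREP.
Checking each rule: R1 pass, R2 pass, R3 pass, R4 fail.
Only rule 4 fails.

4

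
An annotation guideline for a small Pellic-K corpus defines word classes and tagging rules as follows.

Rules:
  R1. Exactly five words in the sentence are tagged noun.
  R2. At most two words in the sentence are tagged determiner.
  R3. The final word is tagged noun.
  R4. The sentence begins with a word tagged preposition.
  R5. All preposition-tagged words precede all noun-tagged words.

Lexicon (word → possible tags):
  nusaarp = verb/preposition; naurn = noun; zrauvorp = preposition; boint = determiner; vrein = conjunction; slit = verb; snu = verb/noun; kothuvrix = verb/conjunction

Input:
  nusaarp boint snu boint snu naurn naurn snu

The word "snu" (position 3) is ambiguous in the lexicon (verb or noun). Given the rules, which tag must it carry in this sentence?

noun

Candidates per position — 1:nusaarp {verb,preposition}; 2:boint {determiner}; 3:snu {verb,noun}; 4:boint {determiner}; 5:snu {verb,noun}; 6:naurn {noun}; 7:naurn {noun}; 8:snu {verb,noun}.
At position 1, choosing verb makes rule 4 impossible to satisfy; hence preposition.
At position 3, choosing verb makes rule 1 impossible to satisfy; hence noun.
At position 5, choosing verb makes rule 1 impossible to satisfy; hence noun.
At position 8, choosing verb makes rule 1 impossible to satisfy; hence noun.
The only consistent sequence is: preposition determiner noun determiner noun noun noun noun.
Rule-by-rule: rule 1 ✓; rule 2 ✓; rule 3 ✓; rule 4 ✓; rule 5 ✓.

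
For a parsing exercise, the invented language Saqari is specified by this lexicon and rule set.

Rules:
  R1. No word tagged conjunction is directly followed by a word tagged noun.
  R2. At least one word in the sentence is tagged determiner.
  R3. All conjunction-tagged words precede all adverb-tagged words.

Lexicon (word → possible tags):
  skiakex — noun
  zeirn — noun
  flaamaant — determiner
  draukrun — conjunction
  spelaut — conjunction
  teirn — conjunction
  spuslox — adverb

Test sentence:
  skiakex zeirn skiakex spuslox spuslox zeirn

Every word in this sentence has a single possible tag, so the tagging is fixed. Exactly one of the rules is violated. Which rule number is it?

2

Fixed tagging: noun noun noun adverb adverb noun.
Checking each rule: R1 holds, R2 violated, R3 holds.
Only rule 2 fails.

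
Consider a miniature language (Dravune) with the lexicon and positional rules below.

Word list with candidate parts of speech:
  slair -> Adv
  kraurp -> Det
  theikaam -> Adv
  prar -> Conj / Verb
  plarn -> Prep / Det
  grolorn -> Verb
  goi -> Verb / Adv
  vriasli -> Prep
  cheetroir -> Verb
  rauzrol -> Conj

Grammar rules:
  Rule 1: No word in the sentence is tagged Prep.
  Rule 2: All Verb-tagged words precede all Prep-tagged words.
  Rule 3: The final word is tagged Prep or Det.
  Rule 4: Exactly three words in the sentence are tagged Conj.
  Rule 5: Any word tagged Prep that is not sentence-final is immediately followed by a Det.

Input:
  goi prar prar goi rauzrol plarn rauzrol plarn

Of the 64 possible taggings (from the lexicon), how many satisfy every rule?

8

Candidates per position — 1:goi {Verb,Adv}; 2:prar {Conj,Verb}; 3:prar {Conj,Verb}; 4:goi {Verb,Adv}; 5:rauzrol {Conj}; 6:plarn {Prep,Det}; 7:rauzrol {Conj}; 8:plarn {Prep,Det}.
There are 64 candidate sequences in total.
Checking each against the rules leaves 8 sequences.
Count = 8.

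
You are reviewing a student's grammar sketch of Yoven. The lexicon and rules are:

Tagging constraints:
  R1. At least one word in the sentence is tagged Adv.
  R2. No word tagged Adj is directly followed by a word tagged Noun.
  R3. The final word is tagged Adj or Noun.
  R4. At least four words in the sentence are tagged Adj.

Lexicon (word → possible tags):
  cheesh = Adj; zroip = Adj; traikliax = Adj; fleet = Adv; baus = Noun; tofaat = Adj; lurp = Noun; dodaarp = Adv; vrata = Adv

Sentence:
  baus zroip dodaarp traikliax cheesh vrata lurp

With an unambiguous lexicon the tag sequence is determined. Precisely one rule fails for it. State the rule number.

4

Fixed tagging: Noun Adj Adv Adj Adj Adv Noun.
Checking each rule: R1 ✓, R2 ✓, R3 ✓, R4 ✗.
Only rule 4 fails.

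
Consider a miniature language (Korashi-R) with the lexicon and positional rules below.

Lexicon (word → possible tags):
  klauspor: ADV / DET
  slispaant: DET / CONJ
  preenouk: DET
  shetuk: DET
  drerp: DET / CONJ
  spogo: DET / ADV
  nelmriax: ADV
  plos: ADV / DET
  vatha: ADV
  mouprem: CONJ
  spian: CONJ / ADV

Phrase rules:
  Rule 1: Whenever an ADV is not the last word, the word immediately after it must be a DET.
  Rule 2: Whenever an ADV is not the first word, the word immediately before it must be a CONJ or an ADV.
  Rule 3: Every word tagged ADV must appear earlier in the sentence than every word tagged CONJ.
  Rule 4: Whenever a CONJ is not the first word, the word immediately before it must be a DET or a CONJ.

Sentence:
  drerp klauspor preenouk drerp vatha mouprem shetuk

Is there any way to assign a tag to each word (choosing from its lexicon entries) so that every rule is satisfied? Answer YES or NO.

Candidates per position — 1:drerp {DET,CONJ}; 2:klauspor {ADV,DET}; 3:preenouk {DET}; 4:drerp {DET,CONJ}; 5:vatha {ADV}; 6:mouprem {CONJ}; 7:shetuk {DET}.
Rule 1 cannot be satisfied by any choice of tags from the lexicon.
So there is no consistent tagging.

NO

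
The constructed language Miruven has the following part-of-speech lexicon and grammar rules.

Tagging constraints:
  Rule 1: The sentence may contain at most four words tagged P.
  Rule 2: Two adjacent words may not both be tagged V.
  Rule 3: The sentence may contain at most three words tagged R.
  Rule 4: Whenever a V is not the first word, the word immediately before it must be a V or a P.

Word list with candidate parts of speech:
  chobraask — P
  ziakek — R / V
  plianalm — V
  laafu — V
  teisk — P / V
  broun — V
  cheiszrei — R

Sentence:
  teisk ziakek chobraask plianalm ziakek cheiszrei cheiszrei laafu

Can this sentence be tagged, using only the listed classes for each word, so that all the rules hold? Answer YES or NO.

NO

Candidates per position — 1:teisk {P,V}; 2:ziakek {R,V}; 3:chobraask {P}; 4:plianalm {V}; 5:ziakek {R,V}; 6:cheiszrei {R}; 7:cheiszrei {R}; 8:laafu {V}.
Rule 4 cannot be satisfied by any choice of tags from the lexicon.
So there is no consistent tagging.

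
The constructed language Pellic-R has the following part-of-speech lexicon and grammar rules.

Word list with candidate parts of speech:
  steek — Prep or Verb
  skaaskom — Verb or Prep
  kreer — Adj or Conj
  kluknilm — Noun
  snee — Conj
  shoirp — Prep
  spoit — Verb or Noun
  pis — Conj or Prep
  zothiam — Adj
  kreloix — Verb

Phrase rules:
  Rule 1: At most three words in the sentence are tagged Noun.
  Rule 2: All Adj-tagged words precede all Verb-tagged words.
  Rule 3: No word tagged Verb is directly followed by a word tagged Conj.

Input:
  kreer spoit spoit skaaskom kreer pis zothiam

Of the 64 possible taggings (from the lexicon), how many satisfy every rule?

Candidates per position — 1:kreer {Adj,Conj}; 2:spoit {Verb,Noun}; 3:spoit {Verb,Noun}; 4:skaaskom {Verb,Prep}; 5:kreer {Adj,Conj}; 6:pis {Conj,Prep}; 7:zothiam {Adj}.
There are 64 candidate sequences in total.
Checking each against the rules leaves 8 sequences.
Count = 8.

8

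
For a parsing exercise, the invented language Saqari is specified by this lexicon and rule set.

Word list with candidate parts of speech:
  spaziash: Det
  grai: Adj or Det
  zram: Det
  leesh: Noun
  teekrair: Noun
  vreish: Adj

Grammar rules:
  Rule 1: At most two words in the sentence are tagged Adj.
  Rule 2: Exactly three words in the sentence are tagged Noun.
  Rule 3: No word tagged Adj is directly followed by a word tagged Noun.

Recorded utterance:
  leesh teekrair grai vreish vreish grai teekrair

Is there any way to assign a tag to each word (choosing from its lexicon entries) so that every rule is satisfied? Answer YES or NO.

YES

Candidates per position — 1:leesh {Noun}; 2:teekrair {Noun}; 3:grai {Adj,Det}; 4:vreish {Adj}; 5:vreish {Adj}; 6:grai {Adj,Det}; 7:teekrair {Noun}.
One satisfying assignment: Noun Noun Det Adj Adj Det Noun.
Rule-by-rule: rule 1 satisfied; rule 2 satisfied; rule 3 satisfied.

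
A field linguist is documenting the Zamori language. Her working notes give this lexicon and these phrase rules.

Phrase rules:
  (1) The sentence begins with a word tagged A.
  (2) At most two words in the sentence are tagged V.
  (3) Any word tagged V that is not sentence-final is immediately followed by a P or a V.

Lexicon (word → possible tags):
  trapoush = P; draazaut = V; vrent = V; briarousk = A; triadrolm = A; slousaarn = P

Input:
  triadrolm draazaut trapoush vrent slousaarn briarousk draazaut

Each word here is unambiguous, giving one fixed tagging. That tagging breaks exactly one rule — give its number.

2

Fixed tagging: A V P V P A V.
Applying the rules: R1 pass, R2 fail, R3 pass.
Only rule 2 fails.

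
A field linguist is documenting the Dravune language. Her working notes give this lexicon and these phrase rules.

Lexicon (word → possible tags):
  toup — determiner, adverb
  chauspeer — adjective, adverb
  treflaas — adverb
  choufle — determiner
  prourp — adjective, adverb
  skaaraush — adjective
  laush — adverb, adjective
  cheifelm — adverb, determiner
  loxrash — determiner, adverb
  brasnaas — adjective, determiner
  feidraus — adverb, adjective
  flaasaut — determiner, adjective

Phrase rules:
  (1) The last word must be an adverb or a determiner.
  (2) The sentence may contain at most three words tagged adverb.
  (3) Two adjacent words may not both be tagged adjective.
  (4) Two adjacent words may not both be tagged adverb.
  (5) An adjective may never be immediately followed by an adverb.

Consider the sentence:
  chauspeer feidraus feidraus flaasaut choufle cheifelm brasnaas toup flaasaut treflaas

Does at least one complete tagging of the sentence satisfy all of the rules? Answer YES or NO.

NO

Candidates per position — 1:chauspeer {adjective,adverb}; 2:feidraus {adverb,adjective}; 3:feidraus {adverb,adjective}; 4:flaasaut {determiner,adjective}; 5:choufle {determiner}; 6:cheifelm {adverb,determiner}; 7:brasnaas {adjective,determiner}; 8:toup {determiner,adverb}; 9:flaasaut {determiner,adjective}; 10:treflaas {adverb}.
Every candidate sequence violates at least one rule; no consistent tagging exists.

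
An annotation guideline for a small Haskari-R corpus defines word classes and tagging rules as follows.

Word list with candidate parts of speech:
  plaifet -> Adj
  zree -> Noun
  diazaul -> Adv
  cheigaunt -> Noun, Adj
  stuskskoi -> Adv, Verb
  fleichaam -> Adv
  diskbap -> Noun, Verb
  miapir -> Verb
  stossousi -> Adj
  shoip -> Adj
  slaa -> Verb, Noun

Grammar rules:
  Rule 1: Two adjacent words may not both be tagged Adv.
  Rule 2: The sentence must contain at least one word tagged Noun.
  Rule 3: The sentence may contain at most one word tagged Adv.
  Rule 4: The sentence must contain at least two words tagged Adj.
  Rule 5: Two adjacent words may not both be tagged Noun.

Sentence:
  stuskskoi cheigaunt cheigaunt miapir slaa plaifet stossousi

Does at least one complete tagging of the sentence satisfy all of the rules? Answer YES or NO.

Candidates per position — 1:stuskskoi {Adv,Verb}; 2:cheigaunt {Noun,Adj}; 3:cheigaunt {Noun,Adj}; 4:miapir {Verb}; 5:slaa {Verb,Noun}; 6:plaifet {Adj}; 7:stossousi {Adj}.
One satisfying assignment: Verb Noun Adj Verb Noun Adj Adj.
Checking: rule 1 ok; rule 2 ok; rule 3 ok; rule 4 ok; rule 5 ok.

YES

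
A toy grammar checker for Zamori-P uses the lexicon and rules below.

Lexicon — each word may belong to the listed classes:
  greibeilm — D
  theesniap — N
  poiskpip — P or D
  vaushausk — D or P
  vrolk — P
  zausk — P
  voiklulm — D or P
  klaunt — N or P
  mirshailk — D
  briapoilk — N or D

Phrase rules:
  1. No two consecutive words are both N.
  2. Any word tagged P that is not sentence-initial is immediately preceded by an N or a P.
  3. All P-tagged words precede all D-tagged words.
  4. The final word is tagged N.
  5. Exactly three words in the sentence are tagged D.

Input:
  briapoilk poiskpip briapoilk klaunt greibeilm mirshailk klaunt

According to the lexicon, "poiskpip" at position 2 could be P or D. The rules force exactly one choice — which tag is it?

P

Candidates per position — 1:briapoilk {N,D}; 2:poiskpip {P,D}; 3:briapoilk {N,D}; 4:klaunt {N,P}; 5:greibeilm {D}; 6:mirshailk {D}; 7:klaunt {N,P}.
Position 7: tagging it P would leave rule 2 unsatisfiable, so it must be N.
Position 2: the remaining choice is settled jointly with positions 1, 3, 4 — only P at position 2 is part of a tagging that satisfies every rule.
The unique satisfying tagging is: N P D N D D N.
Check: rule 1 ✓; rule 2 ✓; rule 3 ✓; rule 4 ✓; rule 5 ✓.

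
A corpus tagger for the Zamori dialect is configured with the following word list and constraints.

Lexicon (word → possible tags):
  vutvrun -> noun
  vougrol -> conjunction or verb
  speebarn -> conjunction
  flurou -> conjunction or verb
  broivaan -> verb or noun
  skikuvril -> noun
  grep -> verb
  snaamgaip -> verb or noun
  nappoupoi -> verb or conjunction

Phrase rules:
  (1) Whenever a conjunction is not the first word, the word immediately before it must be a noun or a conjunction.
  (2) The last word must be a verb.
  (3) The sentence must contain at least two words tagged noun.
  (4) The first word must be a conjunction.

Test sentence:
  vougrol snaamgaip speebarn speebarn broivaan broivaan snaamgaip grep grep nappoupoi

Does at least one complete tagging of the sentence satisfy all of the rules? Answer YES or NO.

Candidates per position — 1:vougrol {conjunction,verb}; 2:snaamgaip {verb,noun}; 3:speebarn {conjunction}; 4:speebarn {conjunction}; 5:broivaan {verb,noun}; 6:broivaan {verb,noun}; 7:snaamgaip {verb,noun}; 8:grep {verb}; 9:grep {verb}; 10:nappoupoi {verb,conjunction}.
One satisfying assignment: conjunction noun conjunction conjunction verb noun verb verb verb verb.
Rule-by-rule: rule 1 ✓; rule 2 ✓; rule 3 ✓; rule 4 ✓.

YES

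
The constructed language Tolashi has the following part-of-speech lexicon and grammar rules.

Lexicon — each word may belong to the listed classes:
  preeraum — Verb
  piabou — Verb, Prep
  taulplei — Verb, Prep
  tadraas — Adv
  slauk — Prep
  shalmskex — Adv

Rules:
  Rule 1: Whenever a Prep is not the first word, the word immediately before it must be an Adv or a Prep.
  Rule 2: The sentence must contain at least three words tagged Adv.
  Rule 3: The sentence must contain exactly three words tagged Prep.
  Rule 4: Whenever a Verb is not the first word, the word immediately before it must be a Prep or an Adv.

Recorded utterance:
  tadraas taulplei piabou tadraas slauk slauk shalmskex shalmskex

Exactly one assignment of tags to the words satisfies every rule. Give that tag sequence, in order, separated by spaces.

Adv Prep Verb Adv Prep Prep Adv Adv

Candidates per position — 1:tadraas {Adv}; 2:taulplei {Verb,Prep}; 3:piabou {Verb,Prep}; 4:tadraas {Adv}; 5:slauk {Prep}; 6:slauk {Prep}; 7:shalmskex {Adv}; 8:shalmskex {Adv}.
The remaining ambiguous positions (2, 3) are resolved jointly — only one combination satisfies every rule.
So the tagging must be: Adv Prep Verb Adv Prep Prep Adv Adv.
Check: rule 1 holds; rule 2 holds; rule 3 holds; rule 4 holds.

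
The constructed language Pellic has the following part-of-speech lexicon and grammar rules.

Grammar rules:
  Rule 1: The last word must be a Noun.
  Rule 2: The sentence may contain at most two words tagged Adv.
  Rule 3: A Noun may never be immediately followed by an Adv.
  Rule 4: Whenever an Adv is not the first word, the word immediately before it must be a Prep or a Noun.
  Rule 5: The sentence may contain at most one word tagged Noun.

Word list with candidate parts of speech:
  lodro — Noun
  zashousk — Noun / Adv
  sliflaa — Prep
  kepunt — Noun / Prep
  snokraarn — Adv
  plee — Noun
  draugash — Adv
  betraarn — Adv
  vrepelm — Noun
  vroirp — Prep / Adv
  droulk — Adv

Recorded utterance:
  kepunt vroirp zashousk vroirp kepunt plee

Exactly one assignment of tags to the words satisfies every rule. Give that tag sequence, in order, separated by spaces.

Prep Prep Adv Prep Prep Noun

Candidates per position — 1:kepunt {Noun,Prep}; 2:vroirp {Prep,Adv}; 3:zashousk {Noun,Adv}; 4:vroirp {Prep,Adv}; 5:kepunt {Noun,Prep}; 6:plee {Noun}.
Position 1: Noun is ruled out by rule 5; that leaves Prep.
Position 3: Noun is ruled out by rule 5; that leaves Adv.
Position 4: Adv is ruled out by rule 4; that leaves Prep.
Position 5: Noun is ruled out by rule 5; that leaves Prep.
Position 2: Adv is ruled out by rule 4; that leaves Prep.
So the tagging must be: Prep Prep Adv Prep Prep Noun.
Rule-by-rule: rule 1 ✓; rule 2 ✓; rule 3 ✓; rule 4 ✓; rule 5 ✓.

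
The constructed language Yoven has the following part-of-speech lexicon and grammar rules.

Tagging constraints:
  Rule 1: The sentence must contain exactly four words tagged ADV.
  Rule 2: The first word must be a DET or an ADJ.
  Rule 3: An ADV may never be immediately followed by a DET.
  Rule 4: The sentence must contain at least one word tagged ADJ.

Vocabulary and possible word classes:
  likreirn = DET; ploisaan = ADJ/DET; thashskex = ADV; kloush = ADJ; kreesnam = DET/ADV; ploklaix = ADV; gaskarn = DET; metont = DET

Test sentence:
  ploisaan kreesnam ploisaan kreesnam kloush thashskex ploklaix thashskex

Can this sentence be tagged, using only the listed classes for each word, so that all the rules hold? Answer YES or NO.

Candidates per position — 1:ploisaan {ADJ,DET}; 2:kreesnam {DET,ADV}; 3:ploisaan {ADJ,DET}; 4:kreesnam {DET,ADV}; 5:kloush {ADJ}; 6:thashskex {ADV}; 7:ploklaix {ADV}; 8:thashskex {ADV}.
One satisfying assignment: ADJ DET ADJ ADV ADJ ADV ADV ADV.
Check: rule 1 ✓; rule 2 ✓; rule 3 ✓; rule 4 ✓.

YES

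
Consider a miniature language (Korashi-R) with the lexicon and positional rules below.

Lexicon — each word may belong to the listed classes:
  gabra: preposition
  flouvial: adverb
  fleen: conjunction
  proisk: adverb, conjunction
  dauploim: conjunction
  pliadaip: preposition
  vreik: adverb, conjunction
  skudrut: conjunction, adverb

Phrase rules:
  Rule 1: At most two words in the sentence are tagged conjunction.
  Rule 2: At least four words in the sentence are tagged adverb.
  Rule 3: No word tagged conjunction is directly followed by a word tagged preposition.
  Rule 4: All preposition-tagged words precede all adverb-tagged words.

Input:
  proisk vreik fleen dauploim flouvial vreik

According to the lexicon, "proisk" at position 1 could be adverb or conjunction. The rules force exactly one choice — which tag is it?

Candidates per position — 1:proisk {adverb,conjunction}; 2:vreik {adverb,conjunction}; 3:fleen {conjunction}; 4:dauploim {conjunction}; 5:flouvial {adverb}; 6:vreik {adverb,conjunction}.
If word 1 were conjunction, no tagging could satisfy rule 1; so word 1 is adverb.
If word 2 were conjunction, no tagging could satisfy rule 1; so word 2 is adverb.
If word 6 were conjunction, no tagging could satisfy rule 1; so word 6 is adverb.
The unique satisfying tagging is: adverb adverb conjunction conjunction adverb adverb.
Check: rule 1 ✓; rule 2 ✓; rule 3 ✓; rule 4 ✓.

adverb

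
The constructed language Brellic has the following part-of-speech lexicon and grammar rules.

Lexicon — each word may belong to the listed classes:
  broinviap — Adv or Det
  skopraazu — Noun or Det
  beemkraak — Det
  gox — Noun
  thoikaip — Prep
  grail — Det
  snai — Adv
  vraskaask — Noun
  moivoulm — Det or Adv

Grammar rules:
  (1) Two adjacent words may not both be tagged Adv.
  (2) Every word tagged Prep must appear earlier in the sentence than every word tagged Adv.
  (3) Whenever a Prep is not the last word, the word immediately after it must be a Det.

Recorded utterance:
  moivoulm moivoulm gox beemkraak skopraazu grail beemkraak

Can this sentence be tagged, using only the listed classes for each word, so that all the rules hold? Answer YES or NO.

YES

Candidates per position — 1:moivoulm {Det,Adv}; 2:moivoulm {Det,Adv}; 3:gox {Noun}; 4:beemkraak {Det}; 5:skopraazu {Noun,Det}; 6:grail {Det}; 7:beemkraak {Det}.
One satisfying assignment: Det Adv Noun Det Noun Det Det.
Check: rule 1 satisfied; rule 2 satisfied; rule 3 satisfied.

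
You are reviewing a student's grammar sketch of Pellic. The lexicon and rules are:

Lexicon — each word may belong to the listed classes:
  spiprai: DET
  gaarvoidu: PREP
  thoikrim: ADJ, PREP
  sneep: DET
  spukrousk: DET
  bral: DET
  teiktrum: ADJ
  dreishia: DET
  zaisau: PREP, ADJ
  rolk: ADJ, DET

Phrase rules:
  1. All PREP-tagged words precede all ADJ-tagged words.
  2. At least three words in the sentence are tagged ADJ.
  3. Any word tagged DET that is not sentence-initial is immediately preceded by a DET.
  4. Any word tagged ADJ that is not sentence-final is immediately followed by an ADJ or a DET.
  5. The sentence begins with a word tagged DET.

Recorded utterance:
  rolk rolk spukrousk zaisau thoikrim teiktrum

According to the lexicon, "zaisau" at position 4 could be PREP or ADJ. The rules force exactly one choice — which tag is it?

ADJ

Candidates per position — 1:rolk {ADJ,DET}; 2:rolk {ADJ,DET}; 3:spukrousk {DET}; 4:zaisau {PREP,ADJ}; 5:thoikrim {ADJ,PREP}; 6:teiktrum {ADJ}.
If word 1 were ADJ, no tagging could satisfy rule 3; so word 1 is DET.
If word 2 were ADJ, no tagging could satisfy rule 3; so word 2 is DET.
If word 4 were PREP, no tagging could satisfy rule 2; so word 4 is ADJ.
If word 5 were PREP, no tagging could satisfy rule 1; so word 5 is ADJ.
The only consistent sequence is: DET DET DET ADJ ADJ ADJ.
Check: rule 1 ✓; rule 2 ✓; rule 3 ✓; rule 4 ✓; rule 5 ✓.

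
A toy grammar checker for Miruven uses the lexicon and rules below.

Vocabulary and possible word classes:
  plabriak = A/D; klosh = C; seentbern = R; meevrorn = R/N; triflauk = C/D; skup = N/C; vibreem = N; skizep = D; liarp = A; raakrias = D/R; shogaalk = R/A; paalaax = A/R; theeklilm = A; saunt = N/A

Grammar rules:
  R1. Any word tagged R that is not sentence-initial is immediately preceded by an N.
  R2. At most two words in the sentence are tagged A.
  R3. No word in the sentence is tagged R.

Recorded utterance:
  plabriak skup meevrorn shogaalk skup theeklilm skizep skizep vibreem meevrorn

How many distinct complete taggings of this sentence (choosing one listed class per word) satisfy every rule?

Candidates per position — 1:plabriak {A,D}; 2:skup {N,C}; 3:meevrorn {R,N}; 4:shogaalk {R,A}; 5:skup {N,C}; 6:theeklilm {A}; 7:skizep {D}; 8:skizep {D}; 9:vibreem {N}; 10:meevrorn {R,N}.
There are 64 candidate sequences in total.
The sequences that satisfy every rule: D N N A N A D D N N; D N N A C A D D N N; D C N A N A D D N N; D C N A C A D D N N.
Count = 4.

4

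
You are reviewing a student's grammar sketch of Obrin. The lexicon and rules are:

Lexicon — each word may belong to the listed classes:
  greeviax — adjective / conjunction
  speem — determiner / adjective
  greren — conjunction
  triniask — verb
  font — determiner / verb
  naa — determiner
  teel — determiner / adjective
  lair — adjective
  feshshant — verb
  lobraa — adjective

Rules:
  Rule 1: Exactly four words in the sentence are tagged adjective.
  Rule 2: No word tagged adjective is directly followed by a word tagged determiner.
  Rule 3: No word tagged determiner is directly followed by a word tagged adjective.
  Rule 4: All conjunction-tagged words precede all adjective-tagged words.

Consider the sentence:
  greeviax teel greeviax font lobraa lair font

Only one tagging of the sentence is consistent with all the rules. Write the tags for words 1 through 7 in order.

Candidates per position — 1:greeviax {adjective,conjunction}; 2:teel {determiner,adjective}; 3:greeviax {adjective,conjunction}; 4:font {determiner,verb}; 5:lobraa {adjective}; 6:lair {adjective}; 7:font {determiner,verb}.
At position 4, choosing determiner makes rule 3 impossible to satisfy; hence verb.
At position 7, choosing determiner makes rule 2 impossible to satisfy; hence verb.
The remaining ambiguous positions (1, 2, 3) are resolved jointly — only one combination satisfies every rule.
The only consistent sequence is: conjunction adjective adjective verb adjective adjective verb.
Check: rule 1 ok; rule 2 ok; rule 3 ok; rule 4 ok.

conjunction adjective adjective verb adjective adjective verb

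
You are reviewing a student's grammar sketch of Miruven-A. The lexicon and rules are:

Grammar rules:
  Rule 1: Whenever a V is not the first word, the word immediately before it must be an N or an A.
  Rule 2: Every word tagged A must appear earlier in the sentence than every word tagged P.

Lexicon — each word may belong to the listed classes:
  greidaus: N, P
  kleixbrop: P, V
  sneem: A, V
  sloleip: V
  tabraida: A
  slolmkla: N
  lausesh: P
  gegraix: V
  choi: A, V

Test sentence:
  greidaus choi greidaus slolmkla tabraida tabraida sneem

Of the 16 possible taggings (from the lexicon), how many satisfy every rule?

Candidates per position — 1:greidaus {N,P}; 2:choi {A,V}; 3:greidaus {N,P}; 4:slolmkla {N}; 5:tabraida {A}; 6:tabraida {A}; 7:sneem {A,V}.
There are 16 candidate sequences in total.
The sequences that satisfy every rule: N A N N A A A; N A N N A A V; N V N N A A A; N V N N A A V.
Count = 4.

4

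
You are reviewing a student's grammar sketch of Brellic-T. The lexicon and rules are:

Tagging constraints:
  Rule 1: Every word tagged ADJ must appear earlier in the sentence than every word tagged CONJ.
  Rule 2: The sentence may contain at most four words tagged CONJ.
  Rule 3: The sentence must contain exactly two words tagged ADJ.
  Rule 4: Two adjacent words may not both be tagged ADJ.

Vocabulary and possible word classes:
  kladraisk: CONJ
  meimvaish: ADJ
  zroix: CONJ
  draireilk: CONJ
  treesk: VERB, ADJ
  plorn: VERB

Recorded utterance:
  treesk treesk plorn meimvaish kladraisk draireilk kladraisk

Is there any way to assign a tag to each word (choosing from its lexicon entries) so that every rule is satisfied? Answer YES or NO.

YES

Candidates per position — 1:treesk {VERB,ADJ}; 2:treesk {VERB,ADJ}; 3:plorn {VERB}; 4:meimvaish {ADJ}; 5:kladraisk {CONJ}; 6:draireilk {CONJ}; 7:kladraisk {CONJ}.
One satisfying assignment: VERB ADJ VERB ADJ CONJ CONJ CONJ.
Verifying each rule — rule 1 satisfied; rule 2 satisfied; rule 3 satisfied; rule 4 satisfied.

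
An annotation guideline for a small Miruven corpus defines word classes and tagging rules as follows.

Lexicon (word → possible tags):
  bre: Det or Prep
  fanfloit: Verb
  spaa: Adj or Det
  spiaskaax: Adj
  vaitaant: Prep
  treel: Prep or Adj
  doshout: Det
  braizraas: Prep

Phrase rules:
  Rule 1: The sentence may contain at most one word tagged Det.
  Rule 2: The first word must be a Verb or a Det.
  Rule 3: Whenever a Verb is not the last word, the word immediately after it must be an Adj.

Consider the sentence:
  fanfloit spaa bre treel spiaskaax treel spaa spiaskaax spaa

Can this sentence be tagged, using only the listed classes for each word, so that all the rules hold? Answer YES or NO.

Candidates per position — 1:fanfloit {Verb}; 2:spaa {Adj,Det}; 3:bre {Det,Prep}; 4:treel {Prep,Adj}; 5:spiaskaax {Adj}; 6:treel {Prep,Adj}; 7:spaa {Adj,Det}; 8:spiaskaax {Adj}; 9:spaa {Adj,Det}.
One satisfying assignment: Verb Adj Det Prep Adj Prep Adj Adj Adj.
Check: rule 1 ok; rule 2 ok; rule 3 ok.

YES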